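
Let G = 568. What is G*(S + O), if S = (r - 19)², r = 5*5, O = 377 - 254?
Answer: 90312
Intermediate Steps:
O = 123
r = 25
S = 36 (S = (25 - 19)² = 6² = 36)
G*(S + O) = 568*(36 + 123) = 568*159 = 90312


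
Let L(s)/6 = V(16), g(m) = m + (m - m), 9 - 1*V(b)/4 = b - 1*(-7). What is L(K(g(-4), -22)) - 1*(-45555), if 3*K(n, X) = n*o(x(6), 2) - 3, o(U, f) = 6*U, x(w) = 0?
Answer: 45219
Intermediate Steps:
V(b) = 8 - 4*b (V(b) = 36 - 4*(b - 1*(-7)) = 36 - 4*(b + 7) = 36 - 4*(7 + b) = 36 + (-28 - 4*b) = 8 - 4*b)
g(m) = m (g(m) = m + 0 = m)
K(n, X) = -1 (K(n, X) = (n*(6*0) - 3)/3 = (n*0 - 3)/3 = (0 - 3)/3 = (1/3)*(-3) = -1)
L(s) = -336 (L(s) = 6*(8 - 4*16) = 6*(8 - 64) = 6*(-56) = -336)
L(K(g(-4), -22)) - 1*(-45555) = -336 - 1*(-45555) = -336 + 45555 = 45219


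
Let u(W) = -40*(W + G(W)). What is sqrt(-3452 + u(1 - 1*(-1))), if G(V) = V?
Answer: 2*I*sqrt(903) ≈ 60.1*I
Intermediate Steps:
u(W) = -80*W (u(W) = -40*(W + W) = -80*W)
sqrt(-3452 + u(1 - 1*(-1))) = sqrt(-3452 - 80*(1 - 1*(-1))) = sqrt(-3452 - 80*(1 + 1)) = sqrt(-3452 - 80*2) = sqrt(-3452 - 160) = sqrt(-3612) = 2*I*sqrt(903)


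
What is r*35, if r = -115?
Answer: -4025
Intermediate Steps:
r*35 = -115*35 = -4025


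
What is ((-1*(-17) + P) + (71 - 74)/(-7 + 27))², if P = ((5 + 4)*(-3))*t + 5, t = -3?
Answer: 4231249/400 ≈ 10578.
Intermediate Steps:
P = 86 (P = ((5 + 4)*(-3))*(-3) + 5 = (9*(-3))*(-3) + 5 = -27*(-3) + 5 = 81 + 5 = 86)
((-1*(-17) + P) + (71 - 74)/(-7 + 27))² = ((-1*(-17) + 86) + (71 - 74)/(-7 + 27))² = ((17 + 86) - 3/20)² = (103 - 3*1/20)² = (103 - 3/20)² = (2057/20)² = 4231249/400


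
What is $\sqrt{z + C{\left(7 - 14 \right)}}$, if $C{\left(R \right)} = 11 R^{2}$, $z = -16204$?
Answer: $i \sqrt{15665} \approx 125.16 i$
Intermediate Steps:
$\sqrt{z + C{\left(7 - 14 \right)}} = \sqrt{-16204 + 11 \left(7 - 14\right)^{2}} = \sqrt{-16204 + 11 \left(-7\right)^{2}} = \sqrt{-16204 + 11 \cdot 49} = \sqrt{-16204 + 539} = \sqrt{-15665} = i \sqrt{15665}$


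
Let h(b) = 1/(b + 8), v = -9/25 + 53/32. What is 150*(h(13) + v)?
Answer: 22577/112 ≈ 201.58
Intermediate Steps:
v = 1037/800 (v = -9*1/25 + 53*(1/32) = -9/25 + 53/32 = 1037/800 ≈ 1.2962)
h(b) = 1/(8 + b)
150*(h(13) + v) = 150*(1/(8 + 13) + 1037/800) = 150*(1/21 + 1037/800) = 150*(22577/16800) = 22577/112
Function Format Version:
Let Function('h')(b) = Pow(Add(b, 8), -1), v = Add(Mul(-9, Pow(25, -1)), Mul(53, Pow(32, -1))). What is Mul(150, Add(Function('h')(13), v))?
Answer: Rational(22577, 112) ≈ 201.58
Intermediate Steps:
v = Rational(1037, 800) (v = Add(Mul(-9, Rational(1, 25)), Mul(53, Rational(1, 32))) = Add(Rational(-9, 25), Rational(53, 32)) = Rational(1037, 800) ≈ 1.2962)
Function('h')(b) = Pow(Add(8, b), -1)
Mul(150, Add(Function('h')(13), v)) = Mul(150, Add(Pow(Add(8, 13), -1), Rational(1037, 800))) = Mul(150, Add(Pow(21, -1), Rational(1037, 800))) = Mul(150, Add(Rational(1, 21), Rational(1037, 800))) = Mul(150, Rational(22577, 16800)) = Rational(22577, 112)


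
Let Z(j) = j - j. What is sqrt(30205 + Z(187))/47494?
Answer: sqrt(30205)/47494 ≈ 0.0036593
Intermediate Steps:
Z(j) = 0
sqrt(30205 + Z(187))/47494 = sqrt(30205 + 0)/47494 = sqrt(30205)*(1/47494) = sqrt(30205)/47494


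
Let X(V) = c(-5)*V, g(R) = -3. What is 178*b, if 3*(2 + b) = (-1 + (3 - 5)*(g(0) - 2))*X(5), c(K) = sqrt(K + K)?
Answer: -356 + 2670*I*sqrt(10) ≈ -356.0 + 8443.3*I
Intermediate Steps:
c(K) = sqrt(2)*sqrt(K) (c(K) = sqrt(2*K) = sqrt(2)*sqrt(K))
X(V) = I*V*sqrt(10) (X(V) = (sqrt(2)*sqrt(-5))*V = (sqrt(2)*(I*sqrt(5)))*V = (I*sqrt(10))*V = I*V*sqrt(10))
b = -2 + 15*I*sqrt(10) (b = -2 + ((-1 + (3 - 5)*(-3 - 2))*(I*5*sqrt(10)))/3 = -2 + ((-1 - 2*(-5))*(5*I*sqrt(10)))/3 = -2 + ((-1 + 10)*(5*I*sqrt(10)))/3 = -2 + (9*(5*I*sqrt(10)))/3 = -2 + (45*I*sqrt(10))/3 = -2 + 15*I*sqrt(10) ≈ -2.0 + 47.434*I)
178*b = 178*(-2 + 15*I*sqrt(10)) = -356 + 2670*I*sqrt(10)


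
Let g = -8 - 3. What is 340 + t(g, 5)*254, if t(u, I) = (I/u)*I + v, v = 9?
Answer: 22536/11 ≈ 2048.7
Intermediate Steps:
g = -11
t(u, I) = 9 + I²/u (t(u, I) = (I/u)*I + 9 = I²/u + 9 = 9 + I²/u)
340 + t(g, 5)*254 = 340 + (9 + 5²/(-11))*254 = 340 + (9 + 25*(-1/11))*254 = 340 + (9 - 25/11)*254 = 340 + (74/11)*254 = 340 + 18796/11 = 22536/11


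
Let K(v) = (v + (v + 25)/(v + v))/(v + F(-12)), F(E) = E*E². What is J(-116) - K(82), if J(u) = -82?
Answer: -22121853/269944 ≈ -81.950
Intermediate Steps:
F(E) = E³
K(v) = (v + (25 + v)/(2*v))/(-1728 + v) (K(v) = (v + (v + 25)/(v + v))/(v + (-12)³) = (v + (25 + v)/((2*v)))/(v - 1728) = (v + (25 + v)*(1/(2*v)))/(-1728 + v) = (v + (25 + v)/(2*v))/(-1728 + v))
J(-116) - K(82) = -82 - (25 + 82 + 2*82²)/(2*82*(-1728 + 82)) = -82 - (25 + 82 + 2*6724)/(2*82*(-1646)) = -82 - (-1)*(25 + 82 + 13448)/(2*82*1646) = -82 - (-1)*13555/(2*82*1646) = -82 - 1*(-13555/269944) = -82 + 13555/269944 = -22121853/269944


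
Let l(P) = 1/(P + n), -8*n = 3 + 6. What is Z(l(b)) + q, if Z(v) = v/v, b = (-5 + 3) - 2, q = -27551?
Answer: -27550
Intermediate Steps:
b = -4 (b = -2 - 2 = -4)
n = -9/8 (n = -(3 + 6)/8 = -⅛*9 = -9/8 ≈ -1.1250)
l(P) = 1/(-9/8 + P) (l(P) = 1/(P - 9/8) = 1/(-9/8 + P))
Z(v) = 1
Z(l(b)) + q = 1 - 27551 = -27550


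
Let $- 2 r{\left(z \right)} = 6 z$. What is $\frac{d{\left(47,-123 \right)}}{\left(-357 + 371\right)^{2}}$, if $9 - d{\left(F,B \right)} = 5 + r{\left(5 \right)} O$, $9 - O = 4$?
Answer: $\frac{79}{196} \approx 0.40306$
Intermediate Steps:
$O = 5$ ($O = 9 - 4 = 5$)
$r{\left(z \right)} = - 3 z$ ($r{\left(z \right)} = - \frac{6 z}{2} = - 3 z$)
$d{\left(F,B \right)} = 79$ ($d{\left(F,B \right)} = 9 - \left(5 + \left(-3\right) 5 \cdot 5\right) = 9 - \left(5 - 75\right) = 9 - -70 = 9 + 70 = 79$)
$\frac{d{\left(47,-123 \right)}}{\left(-357 + 371\right)^{2}} = \frac{79}{\left(-357 + 371\right)^{2}} = \frac{79}{14^{2}} = \frac{79}{196}$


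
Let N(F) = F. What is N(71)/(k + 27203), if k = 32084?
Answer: 71/59287 ≈ 0.0011976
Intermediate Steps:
N(71)/(k + 27203) = 71/(32084 + 27203) = 71/59287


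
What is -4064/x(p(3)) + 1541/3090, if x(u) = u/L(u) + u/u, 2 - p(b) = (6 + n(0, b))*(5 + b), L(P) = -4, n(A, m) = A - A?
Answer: -5015399/15450 ≈ -324.62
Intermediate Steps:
n(A, m) = 0
p(b) = -28 - 6*b (p(b) = 2 - (6 + 0)*(5 + b) = 2 - 6*(5 + b) = 2 - (30 + 6*b) = 2 + (-30 - 6*b) = -28 - 6*b)
x(u) = 1 - u/4 (x(u) = u/(-4) + u/u = u*(-¼) + 1 = -u/4 + 1 = 1 - u/4)
-4064/x(p(3)) + 1541/3090 = -4064/(1 - (-28 - 6*3)/4) + 1541/3090 = -4064/(1 - (-28 - 18)/4) + 1541*(1/3090) = -4064/(1 - ¼*(-46)) + 1541/3090 = -4064/(1 + 23/2) + 1541/3090 = -4064/25/2 + 1541/3090 = -4064*2/25 + 1541/3090 = -8128/25 + 1541/3090 = -5015399/15450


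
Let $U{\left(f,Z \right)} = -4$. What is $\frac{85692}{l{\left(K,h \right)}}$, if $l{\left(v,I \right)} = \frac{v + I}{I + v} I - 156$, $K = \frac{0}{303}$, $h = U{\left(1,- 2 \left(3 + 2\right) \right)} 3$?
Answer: $- \frac{7141}{14} \approx -510.07$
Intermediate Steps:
$h = -12$ ($h = \left(-4\right) 3 = -12$)
$K = 0$ ($K = 0 \cdot \frac{1}{303} = 0$)
$l{\left(v,I \right)} = -156 + I$ ($l{\left(v,I \right)} = \frac{I + v}{I + v} I - 156 = 1 I - 156 = I - 156 = -156 + I$)
$\frac{85692}{l{\left(K,h \right)}} = \frac{85692}{-156 - 12} = \frac{85692}{-168} = 85692 \left(- \frac{1}{168}\right) = - \frac{7141}{14}$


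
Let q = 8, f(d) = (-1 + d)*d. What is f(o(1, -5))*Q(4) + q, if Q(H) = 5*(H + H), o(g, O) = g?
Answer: 8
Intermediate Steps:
f(d) = d*(-1 + d)
Q(H) = 10*H (Q(H) = 5*(2*H) = 10*H)
f(o(1, -5))*Q(4) + q = (1*(-1 + 1))*(10*4) + 8 = (1*0)*40 + 8 = 0*40 + 8 = 0 + 8 = 8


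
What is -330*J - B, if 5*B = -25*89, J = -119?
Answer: 39715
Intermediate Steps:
B = -445 (B = (-25*89)/5 = (⅕)*(-2225) = -445)
-330*J - B = -330*(-119) - 1*(-445) = 39270 + 445 = 39715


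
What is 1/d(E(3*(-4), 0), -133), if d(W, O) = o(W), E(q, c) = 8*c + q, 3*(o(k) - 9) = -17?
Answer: 3/10 ≈ 0.30000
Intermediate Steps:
o(k) = 10/3 (o(k) = 9 + (1/3)*(-17) = 9 - 17/3 = 10/3)
E(q, c) = q + 8*c
d(W, O) = 10/3
1/d(E(3*(-4), 0), -133) = 1/(10/3) = 3/10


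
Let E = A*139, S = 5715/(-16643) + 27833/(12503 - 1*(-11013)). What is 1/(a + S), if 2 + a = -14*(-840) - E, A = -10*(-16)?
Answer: -391376788/4102082661137 ≈ -9.5409e-5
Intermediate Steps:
A = 160
S = 328830679/391376788 (S = 5715*(-1/16643) + 27833/(12503 + 11013) = -5715/16643 + 27833/23516 = 328830679/391376788 ≈ 0.84019)
E = 22240 (E = 160*139 = 22240)
a = -10482 (a = -2 + (-14*(-840) - 1*22240) = -2 + (11760 - 22240) = -2 - 10480 = -10482)
1/(a + S) = 1/(-10482 + 328830679/391376788) = 1/(-4102082661137/391376788) = -391376788/4102082661137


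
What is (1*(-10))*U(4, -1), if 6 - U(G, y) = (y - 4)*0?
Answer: -60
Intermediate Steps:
U(G, y) = 6 (U(G, y) = 6 - (y - 4)*0 = 6 - (-4 + y)*0 = 6 - 1*0 = 6 + 0 = 6)
(1*(-10))*U(4, -1) = (1*(-10))*6 = -10*6 = -60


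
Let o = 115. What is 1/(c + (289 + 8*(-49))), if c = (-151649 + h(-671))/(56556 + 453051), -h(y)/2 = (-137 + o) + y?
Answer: -509607/52639784 ≈ -0.0096810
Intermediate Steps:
h(y) = 44 - 2*y (h(y) = -2*((-137 + 115) + y) = -2*(-22 + y) = 44 - 2*y)
c = -150263/509607 (c = (-151649 + (44 - 2*(-671)))/(56556 + 453051) = (-151649 + (44 + 1342))/509607 = (-151649 + 1386)*(1/509607) = -150263*1/509607 = -150263/509607 ≈ -0.29486)
1/(c + (289 + 8*(-49))) = 1/(-150263/509607 + (289 + 8*(-49))) = 1/(-150263/509607 + (289 - 392)) = 1/(-150263/509607 - 103) = 1/(-52639784/509607) = -509607/52639784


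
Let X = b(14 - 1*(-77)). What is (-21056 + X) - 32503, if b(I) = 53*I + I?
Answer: -48645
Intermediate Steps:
b(I) = 54*I
X = 4914 (X = 54*(14 - 1*(-77)) = 54*(14 + 77) = 54*91 = 4914)
(-21056 + X) - 32503 = (-21056 + 4914) - 32503 = -16142 - 32503 = -48645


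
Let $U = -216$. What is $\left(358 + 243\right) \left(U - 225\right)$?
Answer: $-265041$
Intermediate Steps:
$\left(358 + 243\right) \left(U - 225\right) = \left(358 + 243\right) \left(-216 - 225\right) = 601 \left(-441\right) = -265041$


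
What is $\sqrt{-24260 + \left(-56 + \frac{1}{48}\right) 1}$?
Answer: $\frac{i \sqrt{3501501}}{12} \approx 155.94 i$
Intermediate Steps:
$\sqrt{-24260 + \left(-56 + \frac{1}{48}\right) 1} = \sqrt{-24260 - \frac{2687}{48}} = \sqrt{- \frac{1167167}{48}} = \frac{i \sqrt{3501501}}{12}$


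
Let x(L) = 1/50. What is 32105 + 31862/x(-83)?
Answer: 1625205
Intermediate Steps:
x(L) = 1/50
32105 + 31862/x(-83) = 32105 + 31862/(1/50) = 32105 + 31862*50 = 32105 + 1593100 = 1625205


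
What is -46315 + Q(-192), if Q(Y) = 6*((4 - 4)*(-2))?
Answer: -46315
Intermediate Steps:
Q(Y) = 0 (Q(Y) = 6*(0*(-2)) = 6*0 = 0)
-46315 + Q(-192) = -46315 + 0 = -46315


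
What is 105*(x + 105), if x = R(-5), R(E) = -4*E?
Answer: 13125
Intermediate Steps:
x = 20 (x = -4*(-5) = 20)
105*(x + 105) = 105*(20 + 105) = 105*125 = 13125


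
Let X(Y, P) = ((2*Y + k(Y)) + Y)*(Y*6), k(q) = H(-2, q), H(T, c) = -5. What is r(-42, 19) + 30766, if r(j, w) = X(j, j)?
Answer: 63778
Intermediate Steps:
k(q) = -5
X(Y, P) = 6*Y*(-5 + 3*Y) (X(Y, P) = ((2*Y - 5) + Y)*(Y*6) = ((-5 + 2*Y) + Y)*(6*Y) = (-5 + 3*Y)*(6*Y) = 6*Y*(-5 + 3*Y))
r(j, w) = 6*j*(-5 + 3*j)
r(-42, 19) + 30766 = 6*(-42)*(-5 + 3*(-42)) + 30766 = 6*(-42)*(-5 - 126) + 30766 = 6*(-42)*(-131) + 30766 = 33012 + 30766 = 63778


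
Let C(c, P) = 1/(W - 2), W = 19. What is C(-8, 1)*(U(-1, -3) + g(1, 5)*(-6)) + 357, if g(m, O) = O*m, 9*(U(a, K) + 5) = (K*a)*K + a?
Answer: 54296/153 ≈ 354.88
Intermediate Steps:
U(a, K) = -5 + a/9 + a*K²/9 (U(a, K) = -5 + ((K*a)*K + a)/9 = -5 + (a*K² + a)/9 = -5 + (a + a*K²)/9 = -5 + (a/9 + a*K²/9) = -5 + a/9 + a*K²/9)
C(c, P) = 1/17 (C(c, P) = 1/(19 - 2) = 1/17)
C(-8, 1)*(U(-1, -3) + g(1, 5)*(-6)) + 357 = ((-5 + (⅑)*(-1) + (⅑)*(-1)*(-3)²) + (5*1)*(-6))/17 + 357 = ((-5 - ⅑ + (⅑)*(-1)*9) + 5*(-6))/17 + 357 = ((-5 - ⅑ - 1) - 30)/17 + 357 = (-55/9 - 30)/17 + 357 = (1/17)*(-325/9) + 357 = -325/153 + 357 = 54296/153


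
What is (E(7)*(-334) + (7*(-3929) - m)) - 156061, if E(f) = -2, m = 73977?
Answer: -256873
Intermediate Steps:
(E(7)*(-334) + (7*(-3929) - m)) - 156061 = (-2*(-334) + (7*(-3929) - 1*73977)) - 156061 = (668 + (-27503 - 73977)) - 156061 = (668 - 101480) - 156061 = -100812 - 156061 = -256873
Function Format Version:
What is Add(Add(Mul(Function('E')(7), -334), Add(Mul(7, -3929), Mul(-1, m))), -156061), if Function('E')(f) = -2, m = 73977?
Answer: -256873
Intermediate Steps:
Add(Add(Mul(Function('E')(7), -334), Add(Mul(7, -3929), Mul(-1, m))), -156061) = Add(Add(Mul(-2, -334), Add(Mul(7, -3929), Mul(-1, 73977))), -156061) = Add(Add(668, Add(-27503, -73977)), -156061) = Add(Add(668, -101480), -156061) = Add(-100812, -156061) = -256873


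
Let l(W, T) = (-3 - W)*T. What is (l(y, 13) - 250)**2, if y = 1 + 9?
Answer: 175561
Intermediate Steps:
y = 10
l(W, T) = T*(-3 - W)
(l(y, 13) - 250)**2 = (-1*13*(3 + 10) - 250)**2 = (-1*13*13 - 250)**2 = (-169 - 250)**2 = (-419)**2 = 175561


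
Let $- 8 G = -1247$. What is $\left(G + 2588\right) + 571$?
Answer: $\frac{26519}{8} \approx 3314.9$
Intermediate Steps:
$G = \frac{1247}{8}$ ($G = \left(- \frac{1}{8}\right) \left(-1247\right) = \frac{1247}{8} \approx 155.88$)
$\left(G + 2588\right) + 571 = \left(\frac{1247}{8} + 2588\right) + 571 = \frac{21951}{8} + 571 = \frac{26519}{8}$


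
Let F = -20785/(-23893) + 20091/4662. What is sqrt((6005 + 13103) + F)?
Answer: sqrt(19247435998020006)/1003506 ≈ 138.25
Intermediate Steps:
F = 5197603/1003506 (F = -20785*(-1/23893) + 20091*(1/4662) = 20785/23893 + 181/42 = 5197603/1003506 ≈ 5.1794)
sqrt((6005 + 13103) + F) = sqrt((6005 + 13103) + 5197603/1003506) = sqrt(19108 + 5197603/1003506) = sqrt(19180190251/1003506) = sqrt(19247435998020006)/1003506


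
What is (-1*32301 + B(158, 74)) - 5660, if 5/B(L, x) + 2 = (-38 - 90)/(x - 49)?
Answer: -6757183/178 ≈ -37962.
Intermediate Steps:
B(L, x) = 5/(-2 - 128/(-49 + x)) (B(L, x) = 5/(-2 + (-38 - 90)/(x - 49)) = 5/(-2 - 128/(-49 + x)))
(-1*32301 + B(158, 74)) - 5660 = (-1*32301 + 5*(49 - 1*74)/(2*(15 + 74))) - 5660 = (-32301 + (5/2)*(49 - 74)/89) - 5660 = (-32301 + (5/2)*(1/89)*(-25)) - 5660 = (-32301 - 125/178) - 5660 = -5749703/178 - 5660 = -6757183/178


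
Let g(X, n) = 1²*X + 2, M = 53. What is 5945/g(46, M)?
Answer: 5945/48 ≈ 123.85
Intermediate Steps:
g(X, n) = 2 + X (g(X, n) = 1*X + 2 = X + 2 = 2 + X)
5945/g(46, M) = 5945/(2 + 46) = 5945/48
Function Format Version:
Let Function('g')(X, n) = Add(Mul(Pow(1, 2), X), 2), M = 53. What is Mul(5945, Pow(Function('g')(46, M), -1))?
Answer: Rational(5945, 48) ≈ 123.85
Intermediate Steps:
Function('g')(X, n) = Add(2, X) (Function('g')(X, n) = Add(Mul(1, X), 2) = Add(X, 2) = Add(2, X))
Mul(5945, Pow(Function('g')(46, M), -1)) = Mul(5945, Pow(Add(2, 46), -1)) = Mul(5945, Pow(48, -1)) = Mul(5945, Rational(1, 48)) = Rational(5945, 48)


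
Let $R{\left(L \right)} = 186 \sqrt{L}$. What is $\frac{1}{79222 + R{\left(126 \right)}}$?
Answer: $\frac{39611}{3135883094} - \frac{279 \sqrt{14}}{3135883094} \approx 1.2299 \cdot 10^{-5}$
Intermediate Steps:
$\frac{1}{79222 + R{\left(126 \right)}} = \frac{1}{79222 + 186 \sqrt{126}} = \frac{1}{79222 + 186 \cdot 3 \sqrt{14}} = \frac{1}{79222 + 558 \sqrt{14}}$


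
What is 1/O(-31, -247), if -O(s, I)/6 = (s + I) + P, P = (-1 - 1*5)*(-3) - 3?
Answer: 1/1578 ≈ 0.00063371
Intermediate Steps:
P = 15 (P = (-1 - 5)*(-3) - 3 = -6*(-3) - 3 = 18 - 3 = 15)
O(s, I) = -90 - 6*I - 6*s (O(s, I) = -6*((s + I) + 15) = -6*((I + s) + 15) = -6*(15 + I + s) = -90 - 6*I - 6*s)
1/O(-31, -247) = 1/(-90 - 6*(-247) - 6*(-31)) = 1/(-90 + 1482 + 186) = 1/1578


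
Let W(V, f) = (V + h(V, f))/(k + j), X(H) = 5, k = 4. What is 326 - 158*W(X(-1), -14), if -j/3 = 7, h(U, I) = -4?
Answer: 5700/17 ≈ 335.29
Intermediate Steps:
j = -21 (j = -3*7 = -21)
W(V, f) = 4/17 - V/17 (W(V, f) = (V - 4)/(4 - 21) = (-4 + V)/(-17) = (-4 + V)*(-1/17) = 4/17 - V/17)
326 - 158*W(X(-1), -14) = 326 - 158*(4/17 - 1/17*5) = 326 - 158*(4/17 - 5/17) = 326 - 158*(-1/17) = 326 + 158/17 = 5700/17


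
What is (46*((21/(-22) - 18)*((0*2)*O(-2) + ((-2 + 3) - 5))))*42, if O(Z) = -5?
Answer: 1611288/11 ≈ 1.4648e+5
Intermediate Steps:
(46*((21/(-22) - 18)*((0*2)*O(-2) + ((-2 + 3) - 5))))*42 = (46*((21/(-22) - 18)*((0*2)*(-5) + ((-2 + 3) - 5))))*42 = (46*((21*(-1/22) - 18)*(0*(-5) + (1 - 5))))*42 = (46*((-21/22 - 18)*(0 - 4)))*42 = (46*(-417/22*(-4)))*42 = (46*(834/11))*42 = (38364/11)*42 = 1611288/11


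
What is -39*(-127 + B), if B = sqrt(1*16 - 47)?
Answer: 4953 - 39*I*sqrt(31) ≈ 4953.0 - 217.14*I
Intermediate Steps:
B = I*sqrt(31) (B = sqrt(16 - 47) = sqrt(-31) = I*sqrt(31) ≈ 5.5678*I)
-39*(-127 + B) = -39*(-127 + I*sqrt(31)) = 4953 - 39*I*sqrt(31)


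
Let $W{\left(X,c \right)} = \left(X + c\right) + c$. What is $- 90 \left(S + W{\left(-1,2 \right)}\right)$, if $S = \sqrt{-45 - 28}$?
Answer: $-270 - 90 i \sqrt{73} \approx -270.0 - 768.96 i$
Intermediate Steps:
$W{\left(X,c \right)} = X + 2 c$
$S = i \sqrt{73}$ ($S = \sqrt{-73} = i \sqrt{73} \approx 8.544 i$)
$- 90 \left(S + W{\left(-1,2 \right)}\right) = - 90 \left(i \sqrt{73} + \left(-1 + 2 \cdot 2\right)\right) = - 90 \left(i \sqrt{73} + \left(-1 + 4\right)\right) = - 90 \left(i \sqrt{73} + 3\right) = - 90 \left(3 + i \sqrt{73}\right) = -270 - 90 i \sqrt{73}$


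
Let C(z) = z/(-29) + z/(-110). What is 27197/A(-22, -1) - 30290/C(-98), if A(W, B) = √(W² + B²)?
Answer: -48312550/6811 + 27197*√485/485 ≈ -5858.4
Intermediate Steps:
C(z) = -139*z/3190 (C(z) = z*(-1/29) + z*(-1/110) = -z/29 - z/110 = -139*z/3190)
A(W, B) = √(B² + W²)
27197/A(-22, -1) - 30290/C(-98) = 27197/(√((-1)² + (-22)²)) - 30290/((-139/3190*(-98))) = 27197/(√(1 + 484)) - 30290/6811/1595 = 27197/(√485) - 30290*1595/6811 = 27197*(√485/485) - 48312550/6811 = 27197*√485/485 - 48312550/6811 = -48312550/6811 + 27197*√485/485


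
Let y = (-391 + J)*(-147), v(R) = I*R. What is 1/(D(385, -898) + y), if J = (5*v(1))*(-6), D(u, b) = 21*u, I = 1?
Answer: 1/69972 ≈ 1.4291e-5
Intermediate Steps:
v(R) = R (v(R) = 1*R = R)
J = -30 (J = (5*1)*(-6) = 5*(-6) = -30)
y = 61887 (y = (-391 - 30)*(-147) = -421*(-147) = 61887)
1/(D(385, -898) + y) = 1/(21*385 + 61887) = 1/(8085 + 61887) = 1/69972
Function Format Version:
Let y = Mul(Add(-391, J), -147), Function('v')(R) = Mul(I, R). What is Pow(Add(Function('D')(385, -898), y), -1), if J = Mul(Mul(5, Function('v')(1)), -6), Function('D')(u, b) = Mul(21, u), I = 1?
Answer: Rational(1, 69972) ≈ 1.4291e-5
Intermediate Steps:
Function('v')(R) = R (Function('v')(R) = Mul(1, R) = R)
J = -30 (J = Mul(Mul(5, 1), -6) = Mul(5, -6) = -30)
y = 61887 (y = Mul(Add(-391, -30), -147) = Mul(-421, -147) = 61887)
Pow(Add(Function('D')(385, -898), y), -1) = Pow(Add(Mul(21, 385), 61887), -1) = Pow(Add(8085, 61887), -1) = Pow(69972, -1) = Rational(1, 69972)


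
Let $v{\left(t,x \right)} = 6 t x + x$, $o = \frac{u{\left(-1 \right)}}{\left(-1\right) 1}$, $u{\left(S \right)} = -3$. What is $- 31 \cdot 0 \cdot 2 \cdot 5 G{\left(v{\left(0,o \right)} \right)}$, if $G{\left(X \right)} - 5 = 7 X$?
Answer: $0$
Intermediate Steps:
$o = 3$ ($o = - \frac{3}{\left(-1\right) 1} = - \frac{3}{-1} = \left(-3\right) \left(-1\right) = 3$)
$v{\left(t,x \right)} = x + 6 t x$ ($v{\left(t,x \right)} = 6 t x + x = x + 6 t x$)
$G{\left(X \right)} = 5 + 7 X$
$- 31 \cdot 0 \cdot 2 \cdot 5 G{\left(v{\left(0,o \right)} \right)} = - 31 \cdot 0 \cdot 2 \cdot 5 \left(5 + 7 \cdot 3 \left(1 + 6 \cdot 0\right)\right) = - 31 \cdot 0 \cdot 5 \left(5 + 7 \cdot 3 \left(1 + 0\right)\right) = \left(-31\right) 0 \left(5 + 7 \cdot 3 \cdot 1\right) = 0 \left(5 + 7 \cdot 3\right) = 0 \left(5 + 21\right) = 0 \cdot 26 = 0$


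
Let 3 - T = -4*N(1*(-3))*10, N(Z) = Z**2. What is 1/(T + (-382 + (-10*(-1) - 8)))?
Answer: -1/17 ≈ -0.058824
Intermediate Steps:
T = 363 (T = 3 - (-4*(1*(-3))**2)*10 = 3 - (-4*(-3)**2)*10 = 3 - (-4*9)*10 = 3 - (-36)*10 = 3 - 1*(-360) = 3 + 360 = 363)
1/(T + (-382 + (-10*(-1) - 8))) = 1/(363 + (-382 + (-10*(-1) - 8))) = 1/(363 + (-382 + (10 - 8))) = 1/(363 + (-382 + 2)) = 1/(363 - 380) = 1/(-17) = -1/17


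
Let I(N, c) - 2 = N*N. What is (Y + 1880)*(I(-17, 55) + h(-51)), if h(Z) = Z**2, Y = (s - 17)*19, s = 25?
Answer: 5876544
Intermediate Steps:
Y = 152 (Y = (25 - 17)*19 = 8*19 = 152)
I(N, c) = 2 + N**2 (I(N, c) = 2 + N*N = 2 + N**2)
(Y + 1880)*(I(-17, 55) + h(-51)) = (152 + 1880)*((2 + (-17)**2) + (-51)**2) = 2032*((2 + 289) + 2601) = 2032*(291 + 2601) = 2032*2892 = 5876544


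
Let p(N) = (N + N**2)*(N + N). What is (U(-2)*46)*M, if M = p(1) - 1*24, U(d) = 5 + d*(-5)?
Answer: -13800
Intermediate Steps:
U(d) = 5 - 5*d
p(N) = 2*N*(N + N**2) (p(N) = (N + N**2)*(2*N) = 2*N*(N + N**2))
M = -20 (M = 2*1**2*(1 + 1) - 1*24 = 2*1*2 - 24 = 4 - 24 = -20)
(U(-2)*46)*M = ((5 - 5*(-2))*46)*(-20) = ((5 + 10)*46)*(-20) = (15*46)*(-20) = 690*(-20) = -13800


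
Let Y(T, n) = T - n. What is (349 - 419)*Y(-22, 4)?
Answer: 1820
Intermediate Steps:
(349 - 419)*Y(-22, 4) = (349 - 419)*(-22 - 1*4) = -70*(-22 - 4) = -70*(-26) = 1820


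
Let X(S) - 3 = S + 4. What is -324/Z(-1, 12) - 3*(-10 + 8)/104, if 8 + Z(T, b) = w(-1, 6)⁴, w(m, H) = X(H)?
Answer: 68811/1484756 ≈ 0.046345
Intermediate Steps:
X(S) = 7 + S (X(S) = 3 + (S + 4) = 3 + (4 + S) = 7 + S)
w(m, H) = 7 + H
Z(T, b) = 28553 (Z(T, b) = -8 + (7 + 6)⁴ = -8 + 13⁴ = -8 + 28561 = 28553)
-324/Z(-1, 12) - 3*(-10 + 8)/104 = -324/28553 - 3*(-10 + 8)/104 = -324*1/28553 - 3*(-2)*(1/104) = -324/28553 + 6*(1/104) = -324/28553 + 3/52 = 68811/1484756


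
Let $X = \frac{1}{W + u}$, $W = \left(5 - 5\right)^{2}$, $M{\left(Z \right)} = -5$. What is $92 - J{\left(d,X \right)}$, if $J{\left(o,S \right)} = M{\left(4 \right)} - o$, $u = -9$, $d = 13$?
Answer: $110$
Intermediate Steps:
$W = 0$ ($W = 0^{2} = 0$)
$X = - \frac{1}{9}$ ($X = \frac{1}{0 - 9} = \frac{1}{-9} = - \frac{1}{9} \approx -0.11111$)
$J{\left(o,S \right)} = -5 - o$
$92 - J{\left(d,X \right)} = 92 - \left(-5 - 13\right) = 92 - -18 = 92 + 18 = 110$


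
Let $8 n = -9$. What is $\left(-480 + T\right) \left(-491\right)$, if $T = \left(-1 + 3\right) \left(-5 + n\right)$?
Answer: $\frac{966779}{4} \approx 2.4169 \cdot 10^{5}$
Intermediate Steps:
$n = - \frac{9}{8}$ ($n = \frac{1}{8} \left(-9\right) = - \frac{9}{8} \approx -1.125$)
$T = - \frac{49}{4}$ ($T = \left(-1 + 3\right) \left(-5 - \frac{9}{8}\right) = 2 \left(- \frac{49}{8}\right) = - \frac{49}{4} \approx -12.25$)
$\left(-480 + T\right) \left(-491\right) = \left(-480 - \frac{49}{4}\right) \left(-491\right) = \left(- \frac{1969}{4}\right) \left(-491\right) = \frac{966779}{4}$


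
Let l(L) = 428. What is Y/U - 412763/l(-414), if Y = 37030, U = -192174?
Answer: -39669082801/41125236 ≈ -964.59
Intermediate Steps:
Y/U - 412763/l(-414) = 37030/(-192174) - 412763/428 = 37030*(-1/192174) - 412763*1/428 = -18515/96087 - 412763/428 = -39669082801/41125236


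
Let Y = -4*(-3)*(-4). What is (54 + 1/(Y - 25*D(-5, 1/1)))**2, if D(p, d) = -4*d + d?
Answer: 2128681/729 ≈ 2920.0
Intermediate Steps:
Y = -48 (Y = 12*(-4) = -48)
D(p, d) = -3*d
(54 + 1/(Y - 25*D(-5, 1/1)))**2 = (54 + 1/(-48 - (-75)/1))**2 = (54 + 1/(-48 - (-75)))**2 = (54 + 1/(-48 - 25*(-3)))**2 = (54 + 1/(-48 + 75))**2 = (54 + 1/27)**2 = (1459/27)**2 = 2128681/729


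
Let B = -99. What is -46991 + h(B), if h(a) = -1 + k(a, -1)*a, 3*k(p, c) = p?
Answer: -43725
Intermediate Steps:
k(p, c) = p/3
h(a) = -1 + a**2/3 (h(a) = -1 + (a/3)*a = -1 + a**2/3)
-46991 + h(B) = -46991 + (-1 + (1/3)*(-99)**2) = -46991 + (-1 + (1/3)*9801) = -46991 + (-1 + 3267) = -46991 + 3266 = -43725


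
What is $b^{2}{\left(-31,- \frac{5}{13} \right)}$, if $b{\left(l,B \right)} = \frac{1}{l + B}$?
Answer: $\frac{169}{166464} \approx 0.0010152$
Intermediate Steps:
$b{\left(l,B \right)} = \frac{1}{B + l}$
$b^{2}{\left(-31,- \frac{5}{13} \right)} = \left(\frac{1}{- \frac{5}{13} - 31}\right)^{2} = \left(\frac{1}{- \frac{408}{13}}\right)^{2} = \left(- \frac{13}{408}\right)^{2} = \frac{169}{166464}$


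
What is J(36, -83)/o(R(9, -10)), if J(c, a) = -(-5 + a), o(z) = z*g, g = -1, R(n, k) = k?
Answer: 44/5 ≈ 8.8000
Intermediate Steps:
o(z) = -z (o(z) = z*(-1) = -z)
J(c, a) = 5 - a (J(c, a) = -(-5 + a) = 5 - a)
J(36, -83)/o(R(9, -10)) = (5 - 1*(-83))/((-1*(-10))) = (5 + 83)/10 = 88*(1/10) = 44/5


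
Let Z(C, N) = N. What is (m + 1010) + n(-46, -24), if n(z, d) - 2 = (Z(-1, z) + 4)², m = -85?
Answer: 2691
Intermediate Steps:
n(z, d) = 2 + (4 + z)² (n(z, d) = 2 + (z + 4)² = 2 + (4 + z)²)
(m + 1010) + n(-46, -24) = (-85 + 1010) + (2 + (4 - 46)²) = 925 + (2 + (-42)²) = 925 + (2 + 1764) = 925 + 1766 = 2691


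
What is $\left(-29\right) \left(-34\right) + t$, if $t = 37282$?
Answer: $38268$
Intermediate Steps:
$\left(-29\right) \left(-34\right) + t = \left(-29\right) \left(-34\right) + 37282 = 986 + 37282 = 38268$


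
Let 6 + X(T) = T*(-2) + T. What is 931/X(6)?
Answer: -931/12 ≈ -77.583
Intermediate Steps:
X(T) = -6 - T (X(T) = -6 + (T*(-2) + T) = -6 + (-2*T + T) = -6 - T)
931/X(6) = 931/(-6 - 1*6) = 931/(-6 - 6) = 931/(-12) = 931*(-1/12) = -931/12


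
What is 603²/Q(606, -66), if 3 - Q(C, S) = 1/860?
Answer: 312703740/2579 ≈ 1.2125e+5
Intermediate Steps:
Q(C, S) = 2579/860 (Q(C, S) = 3 - 1/860 = 2579/860)
603²/Q(606, -66) = 603²/(2579/860) = 363609*(860/2579) = 312703740/2579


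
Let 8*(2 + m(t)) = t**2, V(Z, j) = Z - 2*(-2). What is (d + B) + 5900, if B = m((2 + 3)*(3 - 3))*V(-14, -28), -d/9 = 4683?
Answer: -36227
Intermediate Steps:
d = -42147 (d = -9*4683 = -42147)
V(Z, j) = 4 + Z (V(Z, j) = Z + 4 = 4 + Z)
m(t) = -2 + t**2/8
B = 20 (B = (-2 + ((2 + 3)*(3 - 3))**2/8)*(4 - 14) = (-2 + (5*0)**2/8)*(-10) = (-2 + (1/8)*0**2)*(-10) = (-2 + (1/8)*0)*(-10) = (-2 + 0)*(-10) = -2*(-10) = 20)
(d + B) + 5900 = (-42147 + 20) + 5900 = -42127 + 5900 = -36227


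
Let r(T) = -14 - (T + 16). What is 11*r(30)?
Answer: -660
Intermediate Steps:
r(T) = -30 - T (r(T) = -14 - (16 + T) = -14 + (-16 - T) = -30 - T)
11*r(30) = 11*(-30 - 1*30) = 11*(-30 - 30) = 11*(-60) = -660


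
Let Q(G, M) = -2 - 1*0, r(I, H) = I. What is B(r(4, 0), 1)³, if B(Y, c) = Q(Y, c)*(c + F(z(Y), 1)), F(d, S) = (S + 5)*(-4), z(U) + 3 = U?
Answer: 97336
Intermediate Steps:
z(U) = -3 + U
Q(G, M) = -2 (Q(G, M) = -2 + 0 = -2)
F(d, S) = -20 - 4*S (F(d, S) = (5 + S)*(-4) = -20 - 4*S)
B(Y, c) = 48 - 2*c (B(Y, c) = -2*(c + (-20 - 4*1)) = -2*(c + (-20 - 4)) = -2*(c - 24) = -2*(-24 + c) = 48 - 2*c)
B(r(4, 0), 1)³ = (48 - 2*1)³ = (48 - 2)³ = 46³ = 97336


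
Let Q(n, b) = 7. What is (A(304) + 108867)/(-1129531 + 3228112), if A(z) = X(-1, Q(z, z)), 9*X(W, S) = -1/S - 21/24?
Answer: 18289637/352561608 ≈ 0.051876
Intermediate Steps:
X(W, S) = -7/72 - 1/(9*S) (X(W, S) = (-1/S - 21/24)/9 = (-1/S - 21*1/24)/9 = (-1/S - 7/8)/9 = (-7/8 - 1/S)/9 = -7/72 - 1/(9*S))
A(z) = -19/168 (A(z) = (1/72)*(-8 - 7*7)/7 = (1/72)*(⅐)*(-8 - 49) = (1/72)*(⅐)*(-57) = -19/168)
(A(304) + 108867)/(-1129531 + 3228112) = (-19/168 + 108867)/(-1129531 + 3228112) = (18289637/168)/2098581 = (18289637/168)*(1/2098581) = 18289637/352561608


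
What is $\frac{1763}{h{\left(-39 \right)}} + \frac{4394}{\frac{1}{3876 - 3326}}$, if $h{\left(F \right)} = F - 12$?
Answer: $\frac{123249937}{51} \approx 2.4167 \cdot 10^{6}$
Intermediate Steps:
$h{\left(F \right)} = -12 + F$
$\frac{1763}{h{\left(-39 \right)}} + \frac{4394}{\frac{1}{3876 - 3326}} = \frac{1763}{-12 - 39} + \frac{4394}{\frac{1}{3876 - 3326}} = \frac{1763}{-51} + \frac{4394}{\frac{1}{550}} = 1763 \left(- \frac{1}{51}\right) + 4394 \frac{1}{\frac{1}{550}} = - \frac{1763}{51} + 4394 \cdot 550 = - \frac{1763}{51} + 2416700 = \frac{123249937}{51}$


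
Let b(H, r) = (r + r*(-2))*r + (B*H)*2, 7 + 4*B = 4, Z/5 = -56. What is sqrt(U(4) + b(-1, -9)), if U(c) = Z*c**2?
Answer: I*sqrt(18238)/2 ≈ 67.524*I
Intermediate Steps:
Z = -280 (Z = 5*(-56) = -280)
B = -3/4 (B = -7/4 + (1/4)*4 = -7/4 + 1 = -3/4 ≈ -0.75000)
U(c) = -280*c**2
b(H, r) = -r**2 - 3*H/2 (b(H, r) = (r + r*(-2))*r - 3*H/4*2 = (r - 2*r)*r - 3*H/2 = (-r)*r - 3*H/2 = -r**2 - 3*H/2)
sqrt(U(4) + b(-1, -9)) = sqrt(-280*4**2 + (-1*(-9)**2 - 3/2*(-1))) = sqrt(-280*16 + (-1*81 + 3/2)) = sqrt(-4480 + (-81 + 3/2)) = sqrt(-4480 - 159/2) = sqrt(-9119/2) = I*sqrt(18238)/2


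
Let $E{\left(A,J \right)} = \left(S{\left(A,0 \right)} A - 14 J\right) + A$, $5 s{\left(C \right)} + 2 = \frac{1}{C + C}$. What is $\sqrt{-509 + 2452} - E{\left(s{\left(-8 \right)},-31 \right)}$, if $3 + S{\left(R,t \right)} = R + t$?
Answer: $- \frac{2783969}{6400} + \sqrt{1943} \approx -390.92$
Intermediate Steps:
$S{\left(R,t \right)} = -3 + R + t$ ($S{\left(R,t \right)} = -3 + \left(R + t\right) = -3 + R + t$)
$s{\left(C \right)} = - \frac{2}{5} + \frac{1}{10 C}$ ($s{\left(C \right)} = - \frac{2}{5} + \frac{1}{5 \left(C + C\right)} = - \frac{2}{5} + \frac{1}{5 \cdot 2 C} = - \frac{2}{5} + \frac{\frac{1}{2} \frac{1}{C}}{5} = - \frac{2}{5} + \frac{1}{10 C}$)
$E{\left(A,J \right)} = A - 14 J + A \left(-3 + A\right)$ ($E{\left(A,J \right)} = \left(\left(-3 + A + 0\right) A - 14 J\right) + A = \left(\left(-3 + A\right) A - 14 J\right) + A = \left(A \left(-3 + A\right) - 14 J\right) + A = \left(- 14 J + A \left(-3 + A\right)\right) + A = A - 14 J + A \left(-3 + A\right)$)
$\sqrt{-509 + 2452} - E{\left(s{\left(-8 \right)},-31 \right)} = \sqrt{-509 + 2452} - \left(\frac{1 - -32}{10 \left(-8\right)} - -434 + \frac{1 - -32}{10 \left(-8\right)} \left(-3 + \frac{1 - -32}{10 \left(-8\right)}\right)\right) = \sqrt{1943} - \left(\frac{1}{10} \left(- \frac{1}{8}\right) \left(1 + 32\right) + 434 + \frac{1}{10} \left(- \frac{1}{8}\right) \left(1 + 32\right) \left(-3 + \frac{1}{10} \left(- \frac{1}{8}\right) \left(1 + 32\right)\right)\right) = \sqrt{1943} - \left(\frac{1}{10} \left(- \frac{1}{8}\right) 33 + 434 + \frac{1}{10} \left(- \frac{1}{8}\right) 33 \left(-3 + \frac{1}{10} \left(- \frac{1}{8}\right) 33\right)\right) = \sqrt{1943} - \left(- \frac{33}{80} + 434 - \frac{33 \left(-3 - \frac{33}{80}\right)}{80}\right) = \sqrt{1943} - \left(- \frac{33}{80} + 434 - - \frac{9009}{6400}\right) = \sqrt{1943} - \left(- \frac{33}{80} + 434 + \frac{9009}{6400}\right) = \sqrt{1943} - \frac{2783969}{6400} = - \frac{2783969}{6400} + \sqrt{1943}$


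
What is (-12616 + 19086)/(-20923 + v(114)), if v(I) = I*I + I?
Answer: -6470/7813 ≈ -0.82811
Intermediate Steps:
v(I) = I + I² (v(I) = I² + I = I + I²)
(-12616 + 19086)/(-20923 + v(114)) = (-12616 + 19086)/(-20923 + 114*(1 + 114)) = 6470/(-20923 + 114*115) = 6470/(-20923 + 13110) = 6470/(-7813) = 6470*(-1/7813) = -6470/7813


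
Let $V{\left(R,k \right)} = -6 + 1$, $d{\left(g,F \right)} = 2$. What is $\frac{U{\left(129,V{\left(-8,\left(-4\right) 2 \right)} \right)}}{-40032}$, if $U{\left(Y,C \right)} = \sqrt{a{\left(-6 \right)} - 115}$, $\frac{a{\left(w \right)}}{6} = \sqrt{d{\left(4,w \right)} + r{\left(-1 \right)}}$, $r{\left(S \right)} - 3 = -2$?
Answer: $- \frac{i \sqrt{115 - 6 \sqrt{3}}}{40032} \approx - 0.00025549 i$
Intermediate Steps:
$r{\left(S \right)} = 1$ ($r{\left(S \right)} = 3 - 2 = 1$)
$V{\left(R,k \right)} = -5$
$a{\left(w \right)} = 6 \sqrt{3}$ ($a{\left(w \right)} = 6 \sqrt{2 + 1} = 6 \sqrt{3}$)
$U{\left(Y,C \right)} = \sqrt{-115 + 6 \sqrt{3}}$ ($U{\left(Y,C \right)} = \sqrt{6 \sqrt{3} - 115} = \sqrt{-115 + 6 \sqrt{3}}$)
$\frac{U{\left(129,V{\left(-8,\left(-4\right) 2 \right)} \right)}}{-40032} = \frac{\sqrt{-115 + 6 \sqrt{3}}}{-40032} = \sqrt{-115 + 6 \sqrt{3}} \left(- \frac{1}{40032}\right) = - \frac{\sqrt{-115 + 6 \sqrt{3}}}{40032}$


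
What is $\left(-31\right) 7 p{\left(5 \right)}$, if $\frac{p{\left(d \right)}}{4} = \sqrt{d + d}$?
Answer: $- 868 \sqrt{10} \approx -2744.9$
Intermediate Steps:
$p{\left(d \right)} = 4 \sqrt{2} \sqrt{d}$ ($p{\left(d \right)} = 4 \sqrt{d + d} = 4 \sqrt{2 d} = 4 \sqrt{2} \sqrt{d}$)
$\left(-31\right) 7 p{\left(5 \right)} = \left(-31\right) 7 \cdot 4 \sqrt{2} \sqrt{5} = - 217 \cdot 4 \sqrt{10} = - 868 \sqrt{10}$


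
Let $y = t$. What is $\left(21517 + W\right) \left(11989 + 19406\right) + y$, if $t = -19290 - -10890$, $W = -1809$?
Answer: $618724260$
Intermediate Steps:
$t = -8400$ ($t = -19290 + 10890 = -8400$)
$y = -8400$
$\left(21517 + W\right) \left(11989 + 19406\right) + y = \left(21517 - 1809\right) \left(11989 + 19406\right) - 8400 = 19708 \cdot 31395 - 8400 = 618732660 - 8400 = 618724260$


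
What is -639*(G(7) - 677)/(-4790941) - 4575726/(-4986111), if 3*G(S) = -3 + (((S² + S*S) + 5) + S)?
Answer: 6626221725678/7962721206817 ≈ 0.83216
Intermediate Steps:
G(S) = ⅔ + S/3 + 2*S²/3 (G(S) = (-3 + (((S² + S*S) + 5) + S))/3 = (-3 + (((S² + S²) + 5) + S))/3 = (-3 + ((2*S² + 5) + S))/3 = (-3 + ((5 + 2*S²) + S))/3 = (-3 + (5 + S + 2*S²))/3 = (2 + S + 2*S²)/3 = ⅔ + S/3 + 2*S²/3)
-639*(G(7) - 677)/(-4790941) - 4575726/(-4986111) = -639*((⅔ + (⅓)*7 + (⅔)*7²) - 677)/(-4790941) - 4575726/(-4986111) = -639*((⅔ + 7/3 + (⅔)*49) - 677)*(-1/4790941) - 4575726*(-1/4986111) = -639*((⅔ + 7/3 + 98/3) - 677)*(-1/4790941) + 1525242/1662037 = -639*(107/3 - 677)*(-1/4790941) + 1525242/1662037 = -639*(-1924/3)*(-1/4790941) + 1525242/1662037 = 409812*(-1/4790941) + 1525242/1662037 = -409812/4790941 + 1525242/1662037 = 6626221725678/7962721206817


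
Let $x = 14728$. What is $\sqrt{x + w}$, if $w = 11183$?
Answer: $3 \sqrt{2879} \approx 160.97$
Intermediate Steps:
$\sqrt{x + w} = \sqrt{14728 + 11183} = \sqrt{25911} = 3 \sqrt{2879}$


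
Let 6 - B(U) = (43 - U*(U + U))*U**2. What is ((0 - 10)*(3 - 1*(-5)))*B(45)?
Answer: -649134480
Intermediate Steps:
B(U) = 6 - U**2*(43 - 2*U**2) (B(U) = 6 - (43 - U*(U + U))*U**2 = 6 - (43 - U*2*U)*U**2 = 6 - (43 - 2*U**2)*U**2 = 6 - U**2*(43 - 2*U**2))
((0 - 10)*(3 - 1*(-5)))*B(45) = ((0 - 10)*(3 - 1*(-5)))*(6 - 43*45**2 + 2*45**4) = (-10*(3 + 5))*(6 - 43*2025 + 2*4100625) = (-10*8)*(6 - 87075 + 8201250) = -80*8114181 = -649134480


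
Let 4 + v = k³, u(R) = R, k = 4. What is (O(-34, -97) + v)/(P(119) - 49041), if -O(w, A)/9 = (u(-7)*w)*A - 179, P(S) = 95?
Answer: -209445/48946 ≈ -4.2791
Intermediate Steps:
O(w, A) = 1611 + 63*A*w (O(w, A) = -9*((-7*w)*A - 179) = -9*(-7*A*w - 179) = -9*(-179 - 7*A*w) = 1611 + 63*A*w)
v = 60 (v = -4 + 4³ = -4 + 64 = 60)
(O(-34, -97) + v)/(P(119) - 49041) = ((1611 + 63*(-97)*(-34)) + 60)/(95 - 49041) = ((1611 + 207774) + 60)/(-48946) = (209385 + 60)*(-1/48946) = 209445*(-1/48946) = -209445/48946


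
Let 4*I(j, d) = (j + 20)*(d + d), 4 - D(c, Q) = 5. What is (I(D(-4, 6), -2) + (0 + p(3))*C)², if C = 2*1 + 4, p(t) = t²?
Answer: 1225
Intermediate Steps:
D(c, Q) = -1 (D(c, Q) = 4 - 1*5 = 4 - 5 = -1)
I(j, d) = d*(20 + j)/2 (I(j, d) = ((j + 20)*(d + d))/4 = ((20 + j)*(2*d))/4 = (2*d*(20 + j))/4 = d*(20 + j)/2)
C = 6 (C = 2 + 4 = 6)
(I(D(-4, 6), -2) + (0 + p(3))*C)² = ((½)*(-2)*(20 - 1) + (0 + 3²)*6)² = ((½)*(-2)*19 + (0 + 9)*6)² = (-19 + 9*6)² = (-19 + 54)² = 35² = 1225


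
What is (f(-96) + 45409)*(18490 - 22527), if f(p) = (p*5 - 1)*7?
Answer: -169723554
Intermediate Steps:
f(p) = -7 + 35*p (f(p) = (5*p - 1)*7 = (-1 + 5*p)*7 = -7 + 35*p)
(f(-96) + 45409)*(18490 - 22527) = ((-7 + 35*(-96)) + 45409)*(18490 - 22527) = ((-7 - 3360) + 45409)*(-4037) = (-3367 + 45409)*(-4037) = 42042*(-4037) = -169723554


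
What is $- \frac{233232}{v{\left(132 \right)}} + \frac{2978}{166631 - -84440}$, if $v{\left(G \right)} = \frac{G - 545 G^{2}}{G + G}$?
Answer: $\frac{2728600402}{420041783} \approx 6.496$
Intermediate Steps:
$v{\left(G \right)} = \frac{G - 545 G^{2}}{2 G}$
$- \frac{233232}{v{\left(132 \right)}} + \frac{2978}{166631 - -84440} = - \frac{233232}{\frac{1}{2} - 35970} + \frac{2978}{166631 - -84440} = - \frac{233232}{\frac{1}{2} - 35970} + \frac{2978}{166631 + 84440} = - \frac{233232}{- \frac{71939}{2}} + \frac{2978}{251071} = \left(-233232\right) \left(- \frac{2}{71939}\right) + 2978 \cdot \frac{1}{251071} = \frac{10848}{1673} + \frac{2978}{251071} = \frac{2728600402}{420041783}$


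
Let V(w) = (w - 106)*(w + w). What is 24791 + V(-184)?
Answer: 131511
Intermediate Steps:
V(w) = 2*w*(-106 + w) (V(w) = (-106 + w)*(2*w) = 2*w*(-106 + w))
24791 + V(-184) = 24791 + 2*(-184)*(-106 - 184) = 24791 + 2*(-184)*(-290) = 24791 + 106720 = 131511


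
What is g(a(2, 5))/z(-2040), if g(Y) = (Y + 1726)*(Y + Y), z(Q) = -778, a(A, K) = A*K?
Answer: -17360/389 ≈ -44.627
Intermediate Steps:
g(Y) = 2*Y*(1726 + Y) (g(Y) = (1726 + Y)*(2*Y) = 2*Y*(1726 + Y))
g(a(2, 5))/z(-2040) = (2*(2*5)*(1726 + 2*5))/(-778) = (2*10*(1726 + 10))*(-1/778) = (2*10*1736)*(-1/778) = 34720*(-1/778) = -17360/389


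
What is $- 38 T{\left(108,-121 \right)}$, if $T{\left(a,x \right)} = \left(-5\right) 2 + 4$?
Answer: $228$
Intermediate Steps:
$T{\left(a,x \right)} = -6$ ($T{\left(a,x \right)} = -10 + 4 = -6$)
$- 38 T{\left(108,-121 \right)} = \left(-38\right) \left(-6\right) = 228$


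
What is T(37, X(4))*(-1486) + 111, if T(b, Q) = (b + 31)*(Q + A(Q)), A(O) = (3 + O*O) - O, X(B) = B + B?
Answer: -6770105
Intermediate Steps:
X(B) = 2*B
A(O) = 3 + O² - O (A(O) = (3 + O²) - O = 3 + O² - O)
T(b, Q) = (3 + Q²)*(31 + b) (T(b, Q) = (b + 31)*(Q + (3 + Q² - Q)) = (31 + b)*(3 + Q²) = (3 + Q²)*(31 + b))
T(37, X(4))*(-1486) + 111 = (93 + 3*37 + 31*(2*4)² + 37*(2*4)²)*(-1486) + 111 = (93 + 111 + 31*8² + 37*8²)*(-1486) + 111 = (93 + 111 + 31*64 + 37*64)*(-1486) + 111 = (93 + 111 + 1984 + 2368)*(-1486) + 111 = 4556*(-1486) + 111 = -6770216 + 111 = -6770105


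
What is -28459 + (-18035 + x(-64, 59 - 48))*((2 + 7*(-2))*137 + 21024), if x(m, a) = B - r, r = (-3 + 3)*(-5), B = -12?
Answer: -349779319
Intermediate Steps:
r = 0 (r = 0*(-5) = 0)
x(m, a) = -12 (x(m, a) = -12 - 1*0 = -12 + 0 = -12)
-28459 + (-18035 + x(-64, 59 - 48))*((2 + 7*(-2))*137 + 21024) = -28459 + (-18035 - 12)*((2 + 7*(-2))*137 + 21024) = -28459 - 18047*((2 - 14)*137 + 21024) = -28459 - 18047*(-12*137 + 21024) = -28459 - 18047*(-1644 + 21024) = -28459 - 18047*19380 = -28459 - 349750860 = -349779319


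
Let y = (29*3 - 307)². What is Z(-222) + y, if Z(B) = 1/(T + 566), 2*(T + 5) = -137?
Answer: 47674002/985 ≈ 48400.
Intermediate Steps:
T = -147/2 (T = -5 + (½)*(-137) = -5 - 137/2 = -147/2 ≈ -73.500)
Z(B) = 2/985 (Z(B) = 1/(-147/2 + 566) = 1/(985/2) = 2/985)
y = 48400 (y = (87 - 307)² = (-220)² = 48400)
Z(-222) + y = 2/985 + 48400 = 47674002/985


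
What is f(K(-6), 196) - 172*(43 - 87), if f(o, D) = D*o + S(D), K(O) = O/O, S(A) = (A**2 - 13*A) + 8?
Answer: 43640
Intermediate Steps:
S(A) = 8 + A**2 - 13*A
K(O) = 1
f(o, D) = 8 + D**2 - 13*D + D*o (f(o, D) = D*o + (8 + D**2 - 13*D) = 8 + D**2 - 13*D + D*o)
f(K(-6), 196) - 172*(43 - 87) = (8 + 196**2 - 13*196 + 196*1) - 172*(43 - 87) = (8 + 38416 - 2548 + 196) - 172*(-44) = 36072 + 7568 = 43640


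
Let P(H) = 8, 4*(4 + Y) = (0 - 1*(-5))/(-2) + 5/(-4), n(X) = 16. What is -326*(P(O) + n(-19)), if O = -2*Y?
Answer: -7824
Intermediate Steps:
Y = -79/16 (Y = -4 + ((0 - 1*(-5))/(-2) + 5/(-4))/4 = -4 + ((0 + 5)*(-½) + 5*(-¼))/4 = -4 + (5*(-½) - 5/4)/4 = -4 + (-5/2 - 5/4)/4 = -4 + (¼)*(-15/4) = -4 - 15/16 = -79/16 ≈ -4.9375)
O = 79/8 (O = -2*(-79/16) = 79/8 ≈ 9.8750)
-326*(P(O) + n(-19)) = -326*(8 + 16) = -326*24 = -7824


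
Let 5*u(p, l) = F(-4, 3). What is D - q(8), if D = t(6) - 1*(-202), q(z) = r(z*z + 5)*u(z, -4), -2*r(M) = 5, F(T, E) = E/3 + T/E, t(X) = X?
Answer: 1247/6 ≈ 207.83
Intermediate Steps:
F(T, E) = E/3 + T/E (F(T, E) = E*(⅓) + T/E = E/3 + T/E)
u(p, l) = -1/15 (u(p, l) = ((⅓)*3 - 4/3)/5 = (1 - 4*⅓)/5 = (1 - 4/3)/5 = (⅕)*(-⅓) = -1/15)
r(M) = -5/2 (r(M) = -½*5 = -5/2)
q(z) = ⅙ (q(z) = -5/2*(-1/15) = ⅙)
D = 208 (D = 6 - 1*(-202) = 6 + 202 = 208)
D - q(8) = 208 - 1*⅙ = 208 - ⅙ = 1247/6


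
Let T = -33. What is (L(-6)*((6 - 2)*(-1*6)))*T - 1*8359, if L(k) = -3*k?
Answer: 5897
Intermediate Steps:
(L(-6)*((6 - 2)*(-1*6)))*T - 1*8359 = ((-3*(-6))*((6 - 2)*(-1*6)))*(-33) - 1*8359 = (18*(4*(-6)))*(-33) - 8359 = (18*(-24))*(-33) - 8359 = -432*(-33) - 8359 = 14256 - 8359 = 5897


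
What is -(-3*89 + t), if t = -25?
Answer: 292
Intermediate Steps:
-(-3*89 + t) = -(-3*89 - 25) = -(-267 - 25) = -1*(-292) = 292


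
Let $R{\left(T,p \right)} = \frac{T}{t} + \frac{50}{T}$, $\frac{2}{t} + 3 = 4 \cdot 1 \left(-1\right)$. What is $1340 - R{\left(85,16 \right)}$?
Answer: $\frac{55655}{34} \approx 1636.9$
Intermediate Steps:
$t = - \frac{2}{7}$ ($t = \frac{2}{-3 + 4 \cdot 1 \left(-1\right)} = \frac{2}{-3 + 4 \left(-1\right)} = \frac{2}{-3 - 4} = \frac{2}{-7} = 2 \left(- \frac{1}{7}\right) = - \frac{2}{7} \approx -0.28571$)
$R{\left(T,p \right)} = \frac{50}{T} - \frac{7 T}{2}$ ($R{\left(T,p \right)} = \frac{T}{- \frac{2}{7}} + \frac{50}{T} = T \left(- \frac{7}{2}\right) + \frac{50}{T} = - \frac{7 T}{2} + \frac{50}{T} = \frac{50}{T} - \frac{7 T}{2}$)
$1340 - R{\left(85,16 \right)} = 1340 - \left(\frac{50}{85} - \frac{595}{2}\right) = 1340 - \left(50 \cdot \frac{1}{85} - \frac{595}{2}\right) = 1340 - \left(\frac{10}{17} - \frac{595}{2}\right) = 1340 - - \frac{10095}{34} = 1340 + \frac{10095}{34} = \frac{55655}{34}$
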